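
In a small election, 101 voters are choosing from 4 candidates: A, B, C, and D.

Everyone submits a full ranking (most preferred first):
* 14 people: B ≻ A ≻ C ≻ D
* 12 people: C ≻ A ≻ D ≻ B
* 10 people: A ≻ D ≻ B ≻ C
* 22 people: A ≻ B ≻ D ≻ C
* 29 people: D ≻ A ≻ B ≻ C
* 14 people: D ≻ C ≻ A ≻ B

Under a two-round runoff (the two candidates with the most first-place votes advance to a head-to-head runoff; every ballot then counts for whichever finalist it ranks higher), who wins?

A

Round 1 first-place votes: A 32, B 14, C 12, D 43. D and A advance.
Runoff: D is ranked above A on 43 ballots, A above D on 58.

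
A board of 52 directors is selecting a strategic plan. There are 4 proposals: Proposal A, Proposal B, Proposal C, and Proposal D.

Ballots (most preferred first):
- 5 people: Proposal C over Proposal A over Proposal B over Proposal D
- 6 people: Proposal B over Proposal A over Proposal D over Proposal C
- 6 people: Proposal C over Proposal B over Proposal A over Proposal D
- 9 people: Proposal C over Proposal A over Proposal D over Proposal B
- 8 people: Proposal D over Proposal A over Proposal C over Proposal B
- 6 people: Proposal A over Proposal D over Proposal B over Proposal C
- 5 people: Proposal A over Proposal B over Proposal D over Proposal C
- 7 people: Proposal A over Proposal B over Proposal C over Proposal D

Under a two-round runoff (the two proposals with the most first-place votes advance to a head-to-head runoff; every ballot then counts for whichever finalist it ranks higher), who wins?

Proposal A

Round 1 first-place votes: Proposal A 18, Proposal B 6, Proposal C 20, Proposal D 8. Proposal C and Proposal A advance.
Runoff: Proposal C is ranked above Proposal A on 20 ballots, Proposal A above Proposal C on 32.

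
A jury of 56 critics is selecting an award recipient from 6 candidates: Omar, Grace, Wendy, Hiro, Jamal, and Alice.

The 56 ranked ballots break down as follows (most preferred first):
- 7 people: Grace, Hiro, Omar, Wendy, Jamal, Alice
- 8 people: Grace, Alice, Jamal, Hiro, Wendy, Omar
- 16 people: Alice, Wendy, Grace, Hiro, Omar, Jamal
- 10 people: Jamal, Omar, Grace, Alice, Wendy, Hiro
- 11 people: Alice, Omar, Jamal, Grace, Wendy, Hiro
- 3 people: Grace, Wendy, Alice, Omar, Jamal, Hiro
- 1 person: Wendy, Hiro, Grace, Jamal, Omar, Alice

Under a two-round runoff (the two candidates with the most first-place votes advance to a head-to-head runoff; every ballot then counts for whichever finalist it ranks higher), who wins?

Round 1 first-place votes: Omar 0, Grace 18, Wendy 1, Hiro 0, Jamal 10, Alice 27. Alice and Grace advance.
Runoff: Alice is ranked above Grace on 27 ballots, Grace above Alice on 29.

Grace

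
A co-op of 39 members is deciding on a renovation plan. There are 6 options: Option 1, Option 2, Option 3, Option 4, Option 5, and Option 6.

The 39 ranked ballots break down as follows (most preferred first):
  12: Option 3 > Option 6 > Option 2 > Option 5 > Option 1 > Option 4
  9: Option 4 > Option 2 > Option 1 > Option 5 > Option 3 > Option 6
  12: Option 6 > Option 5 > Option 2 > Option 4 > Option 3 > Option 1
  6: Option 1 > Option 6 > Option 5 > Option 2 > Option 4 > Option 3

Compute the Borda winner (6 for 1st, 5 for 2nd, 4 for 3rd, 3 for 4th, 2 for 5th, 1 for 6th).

Option 1: 12×2 + 9×4 + 12×1 + 6×6 = 108
Option 2: 12×4 + 9×5 + 12×4 + 6×3 = 159
Option 3: 12×6 + 9×2 + 12×2 + 6×1 = 120
Option 4: 12×1 + 9×6 + 12×3 + 6×2 = 114
Option 5: 12×3 + 9×3 + 12×5 + 6×4 = 147
Option 6: 12×5 + 9×1 + 12×6 + 6×5 = 171

Option 6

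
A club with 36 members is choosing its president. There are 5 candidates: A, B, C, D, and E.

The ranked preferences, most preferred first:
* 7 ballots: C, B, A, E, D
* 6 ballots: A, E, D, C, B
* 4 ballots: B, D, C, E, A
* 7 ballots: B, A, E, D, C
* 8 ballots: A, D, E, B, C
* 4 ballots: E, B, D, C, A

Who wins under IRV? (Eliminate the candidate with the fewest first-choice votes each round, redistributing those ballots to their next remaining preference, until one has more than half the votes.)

B

Round 1: A 14, B 11, C 7, D 0, E 4. D eliminated.
Round 2: A 14, B 11, C 7, E 4. E eliminated.
Round 3: A 14, B 15, C 7. C eliminated.
Round 4: A 14, B 22. B has a majority (≥19).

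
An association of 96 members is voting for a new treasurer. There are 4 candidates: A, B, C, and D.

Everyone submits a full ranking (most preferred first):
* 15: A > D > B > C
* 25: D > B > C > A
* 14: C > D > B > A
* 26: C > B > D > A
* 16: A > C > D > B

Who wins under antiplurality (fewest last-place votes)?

Last-place votes: A 65, B 16, C 15, D 0.

D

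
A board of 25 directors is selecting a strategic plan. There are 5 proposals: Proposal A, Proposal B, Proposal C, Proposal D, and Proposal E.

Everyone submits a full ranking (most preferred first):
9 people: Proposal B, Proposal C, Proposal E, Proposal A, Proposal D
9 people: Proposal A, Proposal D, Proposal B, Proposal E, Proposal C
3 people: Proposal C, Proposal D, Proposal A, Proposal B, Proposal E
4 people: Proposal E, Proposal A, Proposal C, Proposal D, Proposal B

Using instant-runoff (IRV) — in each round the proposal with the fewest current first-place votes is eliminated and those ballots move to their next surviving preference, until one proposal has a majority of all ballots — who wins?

Proposal A

Round 1: Proposal A 9, Proposal B 9, Proposal C 3, Proposal D 0, Proposal E 4. Proposal D eliminated.
Round 2: Proposal A 9, Proposal B 9, Proposal C 3, Proposal E 4. Proposal C eliminated.
Round 3: Proposal A 12, Proposal B 9, Proposal E 4. Proposal E eliminated.
Round 4: Proposal A 16, Proposal B 9. Proposal A has a majority (≥13).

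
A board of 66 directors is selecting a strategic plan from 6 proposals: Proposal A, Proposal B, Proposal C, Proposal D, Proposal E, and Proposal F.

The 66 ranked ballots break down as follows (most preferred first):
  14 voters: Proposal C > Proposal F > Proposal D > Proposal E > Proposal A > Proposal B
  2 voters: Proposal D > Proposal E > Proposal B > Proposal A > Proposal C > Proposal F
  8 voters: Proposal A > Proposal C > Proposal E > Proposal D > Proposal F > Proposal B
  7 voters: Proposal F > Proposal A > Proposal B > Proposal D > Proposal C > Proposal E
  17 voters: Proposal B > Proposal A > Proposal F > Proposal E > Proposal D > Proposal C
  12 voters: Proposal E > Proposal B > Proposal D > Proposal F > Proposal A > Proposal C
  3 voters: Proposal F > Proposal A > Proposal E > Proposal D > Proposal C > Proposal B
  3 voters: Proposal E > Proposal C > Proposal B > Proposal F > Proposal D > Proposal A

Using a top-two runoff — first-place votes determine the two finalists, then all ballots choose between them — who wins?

Proposal E

Round 1 first-place votes: Proposal A 8, Proposal B 17, Proposal C 14, Proposal D 2, Proposal E 15, Proposal F 10. Proposal B and Proposal E advance.
Runoff: Proposal B is ranked above Proposal E on 24 ballots, Proposal E above Proposal B on 42.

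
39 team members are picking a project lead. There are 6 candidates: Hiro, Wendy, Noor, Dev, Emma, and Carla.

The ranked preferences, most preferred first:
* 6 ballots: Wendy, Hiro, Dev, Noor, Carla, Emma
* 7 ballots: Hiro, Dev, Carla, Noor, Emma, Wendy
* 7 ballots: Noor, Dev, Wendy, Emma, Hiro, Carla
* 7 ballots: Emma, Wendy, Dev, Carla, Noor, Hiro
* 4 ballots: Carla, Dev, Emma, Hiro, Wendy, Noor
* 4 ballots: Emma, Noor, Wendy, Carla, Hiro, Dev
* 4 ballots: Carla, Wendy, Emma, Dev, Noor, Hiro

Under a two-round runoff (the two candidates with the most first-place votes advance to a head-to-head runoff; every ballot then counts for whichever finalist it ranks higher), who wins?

Round 1 first-place votes: Hiro 7, Wendy 6, Noor 7, Dev 0, Emma 11, Carla 8. Emma and Carla advance.
Runoff: Emma is ranked above Carla on 18 ballots, Carla above Emma on 21.

Carla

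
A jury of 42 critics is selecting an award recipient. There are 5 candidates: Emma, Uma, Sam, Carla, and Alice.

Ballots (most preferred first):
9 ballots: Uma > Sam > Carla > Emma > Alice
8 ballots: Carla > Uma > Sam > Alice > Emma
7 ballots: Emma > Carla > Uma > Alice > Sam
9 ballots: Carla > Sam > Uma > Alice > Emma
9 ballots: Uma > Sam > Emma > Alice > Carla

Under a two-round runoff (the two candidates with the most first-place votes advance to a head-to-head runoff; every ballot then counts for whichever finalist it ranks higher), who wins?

Round 1 first-place votes: Emma 7, Uma 18, Sam 0, Carla 17, Alice 0. Uma and Carla advance.
Runoff: Uma is ranked above Carla on 18 ballots, Carla above Uma on 24.

Carla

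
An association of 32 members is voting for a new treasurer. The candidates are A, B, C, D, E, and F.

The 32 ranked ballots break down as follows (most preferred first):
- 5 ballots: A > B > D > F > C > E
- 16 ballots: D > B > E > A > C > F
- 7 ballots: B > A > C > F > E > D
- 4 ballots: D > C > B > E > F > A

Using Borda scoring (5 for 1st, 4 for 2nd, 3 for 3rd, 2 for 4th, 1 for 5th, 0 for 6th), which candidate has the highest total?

B

A: 5×5 + 16×2 + 7×4 + 4×0 = 85
B: 5×4 + 16×4 + 7×5 + 4×3 = 131
C: 5×1 + 16×1 + 7×3 + 4×4 = 58
D: 5×3 + 16×5 + 7×0 + 4×5 = 115
E: 5×0 + 16×3 + 7×1 + 4×2 = 63
F: 5×2 + 16×0 + 7×2 + 4×1 = 28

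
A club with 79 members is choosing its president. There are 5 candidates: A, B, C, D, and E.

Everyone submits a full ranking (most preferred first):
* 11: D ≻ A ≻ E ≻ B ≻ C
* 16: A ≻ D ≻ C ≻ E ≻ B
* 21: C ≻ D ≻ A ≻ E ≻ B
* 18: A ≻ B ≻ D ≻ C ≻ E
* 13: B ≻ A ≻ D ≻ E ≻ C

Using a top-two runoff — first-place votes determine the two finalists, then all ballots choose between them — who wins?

A

Round 1 first-place votes: A 34, B 13, C 21, D 11, E 0. A and C advance.
Runoff: A is ranked above C on 58 ballots, C above A on 21.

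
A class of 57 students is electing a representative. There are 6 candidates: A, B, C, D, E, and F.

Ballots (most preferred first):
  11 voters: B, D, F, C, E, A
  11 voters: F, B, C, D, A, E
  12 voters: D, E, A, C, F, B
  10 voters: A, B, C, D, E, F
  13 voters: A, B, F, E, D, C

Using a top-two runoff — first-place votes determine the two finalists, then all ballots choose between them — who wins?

D

Round 1 first-place votes: A 23, B 11, C 0, D 12, E 0, F 11. A and D advance.
Runoff: A is ranked above D on 23 ballots, D above A on 34.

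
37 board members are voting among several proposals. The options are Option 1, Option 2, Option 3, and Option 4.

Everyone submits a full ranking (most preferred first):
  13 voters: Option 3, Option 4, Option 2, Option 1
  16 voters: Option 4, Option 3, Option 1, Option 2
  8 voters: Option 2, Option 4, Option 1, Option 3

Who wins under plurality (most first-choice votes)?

First-place votes: Option 1 0, Option 2 8, Option 3 13, Option 4 16.

Option 4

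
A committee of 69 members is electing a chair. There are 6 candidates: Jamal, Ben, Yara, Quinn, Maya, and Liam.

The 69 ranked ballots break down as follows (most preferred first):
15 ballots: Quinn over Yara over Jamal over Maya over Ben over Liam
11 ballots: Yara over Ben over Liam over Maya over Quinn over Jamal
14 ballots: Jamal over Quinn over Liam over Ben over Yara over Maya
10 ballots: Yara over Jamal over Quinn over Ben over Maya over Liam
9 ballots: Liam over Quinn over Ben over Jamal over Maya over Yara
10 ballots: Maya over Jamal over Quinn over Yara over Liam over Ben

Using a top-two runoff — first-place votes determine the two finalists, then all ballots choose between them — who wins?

Round 1 first-place votes: Jamal 14, Ben 0, Yara 21, Quinn 15, Maya 10, Liam 9. Yara and Quinn advance.
Runoff: Yara is ranked above Quinn on 21 ballots, Quinn above Yara on 48.

Quinn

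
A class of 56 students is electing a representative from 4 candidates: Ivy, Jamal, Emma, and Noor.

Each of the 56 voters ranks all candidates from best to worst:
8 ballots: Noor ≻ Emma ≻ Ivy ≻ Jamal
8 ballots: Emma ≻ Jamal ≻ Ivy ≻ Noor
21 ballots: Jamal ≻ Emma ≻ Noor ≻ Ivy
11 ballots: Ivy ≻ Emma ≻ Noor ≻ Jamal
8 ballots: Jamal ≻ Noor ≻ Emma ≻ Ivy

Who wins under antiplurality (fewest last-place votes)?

Last-place votes: Ivy 29, Jamal 19, Emma 0, Noor 8.

Emma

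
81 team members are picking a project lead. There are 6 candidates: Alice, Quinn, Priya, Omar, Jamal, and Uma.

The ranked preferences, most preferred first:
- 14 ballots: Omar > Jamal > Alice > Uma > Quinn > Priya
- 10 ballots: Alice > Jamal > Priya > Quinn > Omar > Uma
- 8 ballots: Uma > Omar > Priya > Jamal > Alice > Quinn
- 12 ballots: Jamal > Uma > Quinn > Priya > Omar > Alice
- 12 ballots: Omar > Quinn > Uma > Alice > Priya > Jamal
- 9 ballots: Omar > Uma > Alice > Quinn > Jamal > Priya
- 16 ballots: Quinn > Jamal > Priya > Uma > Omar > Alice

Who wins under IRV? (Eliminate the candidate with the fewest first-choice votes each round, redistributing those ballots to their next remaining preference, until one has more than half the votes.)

Omar

Round 1: Alice 10, Quinn 16, Priya 0, Omar 35, Jamal 12, Uma 8. Priya eliminated.
Round 2: Alice 10, Quinn 16, Omar 35, Jamal 12, Uma 8. Uma eliminated.
Round 3: Alice 10, Quinn 16, Omar 43, Jamal 12. Omar has a majority (≥41).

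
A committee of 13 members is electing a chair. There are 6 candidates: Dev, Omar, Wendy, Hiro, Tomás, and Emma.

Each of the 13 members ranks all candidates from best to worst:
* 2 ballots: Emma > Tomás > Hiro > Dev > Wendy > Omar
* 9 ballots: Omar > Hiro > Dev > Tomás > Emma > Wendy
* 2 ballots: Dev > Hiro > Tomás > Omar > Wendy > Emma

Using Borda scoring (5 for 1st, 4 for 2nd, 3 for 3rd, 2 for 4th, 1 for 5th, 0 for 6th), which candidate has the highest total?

Dev: 2×2 + 9×3 + 2×5 = 41
Omar: 2×0 + 9×5 + 2×2 = 49
Wendy: 2×1 + 9×0 + 2×1 = 4
Hiro: 2×3 + 9×4 + 2×4 = 50
Tomás: 2×4 + 9×2 + 2×3 = 32
Emma: 2×5 + 9×1 + 2×0 = 19

Hiro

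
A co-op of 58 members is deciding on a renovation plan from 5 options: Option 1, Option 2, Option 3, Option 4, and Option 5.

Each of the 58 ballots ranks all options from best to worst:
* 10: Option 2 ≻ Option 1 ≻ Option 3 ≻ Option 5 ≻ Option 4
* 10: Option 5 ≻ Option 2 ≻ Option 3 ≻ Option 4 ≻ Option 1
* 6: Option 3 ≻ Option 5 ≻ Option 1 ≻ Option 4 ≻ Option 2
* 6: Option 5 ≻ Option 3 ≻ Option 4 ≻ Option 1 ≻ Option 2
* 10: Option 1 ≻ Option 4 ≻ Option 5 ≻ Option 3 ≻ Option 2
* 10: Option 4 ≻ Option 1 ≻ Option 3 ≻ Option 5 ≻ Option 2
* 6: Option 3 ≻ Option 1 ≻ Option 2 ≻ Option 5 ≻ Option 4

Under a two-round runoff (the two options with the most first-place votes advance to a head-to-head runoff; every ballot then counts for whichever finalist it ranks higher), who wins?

Round 1 first-place votes: Option 1 10, Option 2 10, Option 3 12, Option 4 10, Option 5 16. Option 5 and Option 3 advance.
Runoff: Option 5 is ranked above Option 3 on 26 ballots, Option 3 above Option 5 on 32.

Option 3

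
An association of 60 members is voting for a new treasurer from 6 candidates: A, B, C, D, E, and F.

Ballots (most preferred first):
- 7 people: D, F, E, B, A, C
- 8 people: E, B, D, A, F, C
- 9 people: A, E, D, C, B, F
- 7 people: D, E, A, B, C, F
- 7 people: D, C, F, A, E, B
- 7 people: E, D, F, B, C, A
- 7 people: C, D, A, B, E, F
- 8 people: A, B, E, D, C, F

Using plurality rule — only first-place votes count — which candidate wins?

D

First-place votes: A 17, B 0, C 7, D 21, E 15, F 0.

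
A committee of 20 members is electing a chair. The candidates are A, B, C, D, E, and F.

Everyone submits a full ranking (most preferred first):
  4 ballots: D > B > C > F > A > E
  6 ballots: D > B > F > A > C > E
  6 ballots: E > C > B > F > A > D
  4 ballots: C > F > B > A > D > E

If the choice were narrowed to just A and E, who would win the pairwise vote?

A

A is ranked above E on 14 ballots; E above A on 6.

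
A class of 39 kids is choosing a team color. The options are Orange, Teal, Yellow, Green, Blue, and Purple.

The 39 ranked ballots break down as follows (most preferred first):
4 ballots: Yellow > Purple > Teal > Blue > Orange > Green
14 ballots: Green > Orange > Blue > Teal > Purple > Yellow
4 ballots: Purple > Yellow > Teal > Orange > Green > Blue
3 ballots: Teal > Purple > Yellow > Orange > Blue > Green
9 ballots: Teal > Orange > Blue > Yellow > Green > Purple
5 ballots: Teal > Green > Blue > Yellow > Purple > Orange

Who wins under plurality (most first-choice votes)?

Teal

First-place votes: Orange 0, Teal 17, Yellow 4, Green 14, Blue 0, Purple 4.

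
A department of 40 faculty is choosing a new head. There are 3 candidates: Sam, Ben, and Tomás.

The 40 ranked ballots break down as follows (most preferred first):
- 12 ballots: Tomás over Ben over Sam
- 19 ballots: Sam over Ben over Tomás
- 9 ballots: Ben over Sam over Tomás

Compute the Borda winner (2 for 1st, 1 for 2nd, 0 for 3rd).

Sam: 12×0 + 19×2 + 9×1 = 47
Ben: 12×1 + 19×1 + 9×2 = 49
Tomás: 12×2 + 19×0 + 9×0 = 24

Ben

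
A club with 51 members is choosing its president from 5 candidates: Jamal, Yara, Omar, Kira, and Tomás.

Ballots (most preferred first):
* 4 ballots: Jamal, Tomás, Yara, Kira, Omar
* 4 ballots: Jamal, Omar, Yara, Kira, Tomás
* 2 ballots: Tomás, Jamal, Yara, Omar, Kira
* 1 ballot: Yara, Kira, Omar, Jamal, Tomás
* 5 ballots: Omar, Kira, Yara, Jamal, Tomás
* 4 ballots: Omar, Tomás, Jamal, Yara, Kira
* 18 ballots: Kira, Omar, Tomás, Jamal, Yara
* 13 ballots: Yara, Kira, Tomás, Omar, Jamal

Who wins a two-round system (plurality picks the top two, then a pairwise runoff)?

Round 1 first-place votes: Jamal 8, Yara 14, Omar 9, Kira 18, Tomás 2. Kira and Yara advance.
Runoff: Kira is ranked above Yara on 23 ballots, Yara above Kira on 28.

Yara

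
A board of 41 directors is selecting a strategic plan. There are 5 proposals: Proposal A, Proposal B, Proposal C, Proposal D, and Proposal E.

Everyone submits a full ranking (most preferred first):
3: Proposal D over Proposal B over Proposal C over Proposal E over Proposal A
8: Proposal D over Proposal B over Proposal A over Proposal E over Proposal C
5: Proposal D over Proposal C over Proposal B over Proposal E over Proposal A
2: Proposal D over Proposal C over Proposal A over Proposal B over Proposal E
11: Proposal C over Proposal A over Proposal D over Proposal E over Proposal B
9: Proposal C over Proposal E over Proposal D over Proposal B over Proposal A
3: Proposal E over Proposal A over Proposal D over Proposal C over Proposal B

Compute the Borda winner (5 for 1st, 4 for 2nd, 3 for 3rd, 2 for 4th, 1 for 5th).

Proposal A: 3×1 + 8×3 + 5×1 + 2×3 + 11×4 + 9×1 + 3×4 = 103
Proposal B: 3×4 + 8×4 + 5×3 + 2×2 + 11×1 + 9×2 + 3×1 = 95
Proposal C: 3×3 + 8×1 + 5×4 + 2×4 + 11×5 + 9×5 + 3×2 = 151
Proposal D: 3×5 + 8×5 + 5×5 + 2×5 + 11×3 + 9×3 + 3×3 = 159
Proposal E: 3×2 + 8×2 + 5×2 + 2×1 + 11×2 + 9×4 + 3×5 = 107

Proposal D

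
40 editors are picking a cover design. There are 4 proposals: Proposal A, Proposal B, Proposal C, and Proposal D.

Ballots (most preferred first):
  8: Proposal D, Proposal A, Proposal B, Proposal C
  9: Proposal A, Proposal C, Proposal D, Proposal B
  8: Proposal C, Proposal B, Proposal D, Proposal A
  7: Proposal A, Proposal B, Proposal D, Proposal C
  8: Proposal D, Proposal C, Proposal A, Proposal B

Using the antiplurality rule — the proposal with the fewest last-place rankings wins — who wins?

Last-place votes: Proposal A 8, Proposal B 17, Proposal C 15, Proposal D 0.

Proposal D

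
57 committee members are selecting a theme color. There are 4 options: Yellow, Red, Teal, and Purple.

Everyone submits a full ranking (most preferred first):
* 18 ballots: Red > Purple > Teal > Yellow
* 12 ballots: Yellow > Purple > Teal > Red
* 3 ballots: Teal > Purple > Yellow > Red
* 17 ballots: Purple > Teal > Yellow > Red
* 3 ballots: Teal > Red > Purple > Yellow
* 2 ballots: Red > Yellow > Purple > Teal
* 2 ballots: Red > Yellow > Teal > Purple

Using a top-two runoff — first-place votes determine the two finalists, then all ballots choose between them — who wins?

Round 1 first-place votes: Yellow 12, Red 22, Teal 6, Purple 17. Red and Purple advance.
Runoff: Red is ranked above Purple on 25 ballots, Purple above Red on 32.

Purple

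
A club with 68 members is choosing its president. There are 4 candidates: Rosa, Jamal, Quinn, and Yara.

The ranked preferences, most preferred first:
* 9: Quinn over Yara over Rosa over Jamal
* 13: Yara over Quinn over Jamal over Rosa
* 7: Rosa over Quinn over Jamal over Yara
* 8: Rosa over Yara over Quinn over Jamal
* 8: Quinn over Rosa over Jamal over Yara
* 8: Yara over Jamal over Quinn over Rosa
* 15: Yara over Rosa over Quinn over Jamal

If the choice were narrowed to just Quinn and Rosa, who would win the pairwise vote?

Quinn is ranked above Rosa on 38 ballots; Rosa above Quinn on 30.

Quinn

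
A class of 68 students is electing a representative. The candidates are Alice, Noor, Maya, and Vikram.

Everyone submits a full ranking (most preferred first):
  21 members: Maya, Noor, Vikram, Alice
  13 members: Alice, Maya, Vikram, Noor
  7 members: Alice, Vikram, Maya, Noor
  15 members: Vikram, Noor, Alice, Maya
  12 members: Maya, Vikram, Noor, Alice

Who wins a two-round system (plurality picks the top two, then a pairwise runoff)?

Alice

Round 1 first-place votes: Alice 20, Noor 0, Maya 33, Vikram 15. Maya and Alice advance.
Runoff: Maya is ranked above Alice on 33 ballots, Alice above Maya on 35.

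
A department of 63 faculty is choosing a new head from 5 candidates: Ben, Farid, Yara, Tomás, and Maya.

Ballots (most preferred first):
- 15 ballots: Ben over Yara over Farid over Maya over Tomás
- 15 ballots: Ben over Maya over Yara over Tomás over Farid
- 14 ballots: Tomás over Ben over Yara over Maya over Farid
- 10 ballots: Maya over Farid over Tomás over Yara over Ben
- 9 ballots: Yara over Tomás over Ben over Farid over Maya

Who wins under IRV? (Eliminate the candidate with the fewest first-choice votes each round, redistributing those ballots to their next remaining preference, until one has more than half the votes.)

Round 1: Ben 30, Farid 0, Yara 9, Tomás 14, Maya 10. Farid eliminated.
Round 2: Ben 30, Yara 9, Tomás 14, Maya 10. Yara eliminated.
Round 3: Ben 30, Tomás 23, Maya 10. Maya eliminated.
Round 4: Ben 30, Tomás 33. Tomás has a majority (≥32).

Tomás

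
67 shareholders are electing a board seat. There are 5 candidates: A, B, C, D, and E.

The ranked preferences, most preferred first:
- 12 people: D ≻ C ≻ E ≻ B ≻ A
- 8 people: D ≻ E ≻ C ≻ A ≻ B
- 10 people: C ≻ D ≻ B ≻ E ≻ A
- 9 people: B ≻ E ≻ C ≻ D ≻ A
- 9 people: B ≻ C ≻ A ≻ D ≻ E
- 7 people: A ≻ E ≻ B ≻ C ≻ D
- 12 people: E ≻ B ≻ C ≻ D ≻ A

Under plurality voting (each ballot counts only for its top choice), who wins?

First-place votes: A 7, B 18, C 10, D 20, E 12.

D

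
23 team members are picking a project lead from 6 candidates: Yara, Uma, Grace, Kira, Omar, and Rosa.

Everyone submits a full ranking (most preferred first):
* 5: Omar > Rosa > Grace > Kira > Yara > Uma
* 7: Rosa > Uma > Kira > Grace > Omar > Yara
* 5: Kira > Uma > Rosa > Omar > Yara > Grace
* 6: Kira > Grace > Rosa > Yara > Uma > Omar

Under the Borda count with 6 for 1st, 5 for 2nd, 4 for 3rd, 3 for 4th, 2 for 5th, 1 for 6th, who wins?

Rosa

Yara: 5×2 + 7×1 + 5×2 + 6×3 = 45
Uma: 5×1 + 7×5 + 5×5 + 6×2 = 77
Grace: 5×4 + 7×3 + 5×1 + 6×5 = 76
Kira: 5×3 + 7×4 + 5×6 + 6×6 = 109
Omar: 5×6 + 7×2 + 5×3 + 6×1 = 65
Rosa: 5×5 + 7×6 + 5×4 + 6×4 = 111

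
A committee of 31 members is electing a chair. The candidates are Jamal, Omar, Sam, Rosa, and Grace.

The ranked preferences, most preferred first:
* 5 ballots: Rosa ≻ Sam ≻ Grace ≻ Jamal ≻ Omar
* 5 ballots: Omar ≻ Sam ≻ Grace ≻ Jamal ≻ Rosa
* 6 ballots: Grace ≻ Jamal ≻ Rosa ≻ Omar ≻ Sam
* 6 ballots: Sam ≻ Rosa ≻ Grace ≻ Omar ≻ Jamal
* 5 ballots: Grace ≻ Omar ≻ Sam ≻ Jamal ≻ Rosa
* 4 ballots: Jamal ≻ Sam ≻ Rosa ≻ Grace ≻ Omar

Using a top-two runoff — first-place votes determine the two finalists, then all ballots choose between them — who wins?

Round 1 first-place votes: Jamal 4, Omar 5, Sam 6, Rosa 5, Grace 11. Grace and Sam advance.
Runoff: Grace is ranked above Sam on 11 ballots, Sam above Grace on 20.

Sam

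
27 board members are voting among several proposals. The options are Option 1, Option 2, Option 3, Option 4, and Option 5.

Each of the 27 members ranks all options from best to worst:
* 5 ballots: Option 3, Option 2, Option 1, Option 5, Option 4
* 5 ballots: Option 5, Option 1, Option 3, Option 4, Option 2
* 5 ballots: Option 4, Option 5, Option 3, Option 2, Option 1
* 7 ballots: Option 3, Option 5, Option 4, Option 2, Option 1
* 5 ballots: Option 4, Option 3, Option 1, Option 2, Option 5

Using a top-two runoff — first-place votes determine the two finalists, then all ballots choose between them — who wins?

Round 1 first-place votes: Option 1 0, Option 2 0, Option 3 12, Option 4 10, Option 5 5. Option 3 and Option 4 advance.
Runoff: Option 3 is ranked above Option 4 on 17 ballots, Option 4 above Option 3 on 10.

Option 3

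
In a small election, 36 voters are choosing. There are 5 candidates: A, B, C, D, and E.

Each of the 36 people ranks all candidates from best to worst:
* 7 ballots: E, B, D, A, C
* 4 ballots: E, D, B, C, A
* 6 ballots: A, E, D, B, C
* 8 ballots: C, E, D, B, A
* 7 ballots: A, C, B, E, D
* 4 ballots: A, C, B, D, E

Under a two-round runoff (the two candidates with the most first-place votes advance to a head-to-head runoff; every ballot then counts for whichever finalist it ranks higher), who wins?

E

Round 1 first-place votes: A 17, B 0, C 8, D 0, E 11. A and E advance.
Runoff: A is ranked above E on 17 ballots, E above A on 19.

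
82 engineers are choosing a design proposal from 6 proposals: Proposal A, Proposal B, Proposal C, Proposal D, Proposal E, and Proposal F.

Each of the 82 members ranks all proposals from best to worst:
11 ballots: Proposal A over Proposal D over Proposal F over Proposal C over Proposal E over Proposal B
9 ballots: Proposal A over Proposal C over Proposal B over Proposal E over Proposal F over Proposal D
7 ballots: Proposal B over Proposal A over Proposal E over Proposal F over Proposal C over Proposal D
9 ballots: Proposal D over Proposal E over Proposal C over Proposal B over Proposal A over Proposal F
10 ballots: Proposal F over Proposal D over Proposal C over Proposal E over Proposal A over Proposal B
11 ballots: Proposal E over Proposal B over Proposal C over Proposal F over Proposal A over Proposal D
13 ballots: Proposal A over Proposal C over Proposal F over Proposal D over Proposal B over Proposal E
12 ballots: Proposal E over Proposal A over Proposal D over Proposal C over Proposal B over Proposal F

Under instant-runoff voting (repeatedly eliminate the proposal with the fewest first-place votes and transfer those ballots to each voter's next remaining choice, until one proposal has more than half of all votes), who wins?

Proposal E

Round 1: Proposal A 33, Proposal B 7, Proposal C 0, Proposal D 9, Proposal E 23, Proposal F 10. Proposal C eliminated.
Round 2: Proposal A 33, Proposal B 7, Proposal D 9, Proposal E 23, Proposal F 10. Proposal B eliminated.
Round 3: Proposal A 40, Proposal D 9, Proposal E 23, Proposal F 10. Proposal D eliminated.
Round 4: Proposal A 40, Proposal E 32, Proposal F 10. Proposal F eliminated.
Round 5: Proposal A 40, Proposal E 42. Proposal E has a majority (≥42).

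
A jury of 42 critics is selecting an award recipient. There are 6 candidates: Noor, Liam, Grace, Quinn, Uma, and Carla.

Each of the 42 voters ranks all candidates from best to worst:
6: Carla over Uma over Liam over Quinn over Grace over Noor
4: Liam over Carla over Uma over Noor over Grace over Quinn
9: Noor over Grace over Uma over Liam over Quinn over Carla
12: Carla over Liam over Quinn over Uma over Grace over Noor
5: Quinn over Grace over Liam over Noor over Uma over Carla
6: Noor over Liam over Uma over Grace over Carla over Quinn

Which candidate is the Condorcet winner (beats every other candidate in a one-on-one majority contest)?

Liam

Liam vs Noor: 27–15
Liam vs Grace: 28–14
Liam vs Quinn: 37–5
Liam vs Uma: 27–15
Liam vs Carla: 24–18
Liam beats every other candidate.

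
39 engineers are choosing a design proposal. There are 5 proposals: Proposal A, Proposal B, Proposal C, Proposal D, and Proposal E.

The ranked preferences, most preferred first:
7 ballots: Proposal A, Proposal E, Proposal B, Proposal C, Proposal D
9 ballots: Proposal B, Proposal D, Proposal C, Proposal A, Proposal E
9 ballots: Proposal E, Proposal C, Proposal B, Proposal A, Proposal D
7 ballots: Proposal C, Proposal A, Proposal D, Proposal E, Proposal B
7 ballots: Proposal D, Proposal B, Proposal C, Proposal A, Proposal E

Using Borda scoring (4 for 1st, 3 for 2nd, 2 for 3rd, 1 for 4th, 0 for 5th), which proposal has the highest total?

Proposal A: 7×4 + 9×1 + 9×1 + 7×3 + 7×1 = 74
Proposal B: 7×2 + 9×4 + 9×2 + 7×0 + 7×3 = 89
Proposal C: 7×1 + 9×2 + 9×3 + 7×4 + 7×2 = 94
Proposal D: 7×0 + 9×3 + 9×0 + 7×2 + 7×4 = 69
Proposal E: 7×3 + 9×0 + 9×4 + 7×1 + 7×0 = 64

Proposal C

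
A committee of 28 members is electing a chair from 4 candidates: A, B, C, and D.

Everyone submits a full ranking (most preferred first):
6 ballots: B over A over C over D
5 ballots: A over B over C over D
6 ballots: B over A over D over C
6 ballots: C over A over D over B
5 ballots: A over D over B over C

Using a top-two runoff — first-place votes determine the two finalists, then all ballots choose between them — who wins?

A

Round 1 first-place votes: A 10, B 12, C 6, D 0. B and A advance.
Runoff: B is ranked above A on 12 ballots, A above B on 16.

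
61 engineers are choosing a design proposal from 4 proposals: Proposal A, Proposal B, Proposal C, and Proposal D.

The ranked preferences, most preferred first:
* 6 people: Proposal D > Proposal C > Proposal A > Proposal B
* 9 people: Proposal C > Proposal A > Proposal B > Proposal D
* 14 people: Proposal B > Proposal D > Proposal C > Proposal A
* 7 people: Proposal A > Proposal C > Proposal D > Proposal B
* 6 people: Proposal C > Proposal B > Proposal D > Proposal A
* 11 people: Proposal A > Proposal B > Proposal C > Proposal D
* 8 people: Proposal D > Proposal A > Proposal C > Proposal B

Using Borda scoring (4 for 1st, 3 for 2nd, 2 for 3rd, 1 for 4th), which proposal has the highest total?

Proposal A: 6×2 + 9×3 + 14×1 + 7×4 + 6×1 + 11×4 + 8×3 = 155
Proposal B: 6×1 + 9×2 + 14×4 + 7×1 + 6×3 + 11×3 + 8×1 = 146
Proposal C: 6×3 + 9×4 + 14×2 + 7×3 + 6×4 + 11×2 + 8×2 = 165
Proposal D: 6×4 + 9×1 + 14×3 + 7×2 + 6×2 + 11×1 + 8×4 = 144

Proposal C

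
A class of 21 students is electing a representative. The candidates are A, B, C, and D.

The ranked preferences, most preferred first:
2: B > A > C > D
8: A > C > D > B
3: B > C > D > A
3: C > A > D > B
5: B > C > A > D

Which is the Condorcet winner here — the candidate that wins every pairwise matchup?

C vs A: 11–10
C vs B: 11–10
C vs D: 21–0
C beats every other candidate.

C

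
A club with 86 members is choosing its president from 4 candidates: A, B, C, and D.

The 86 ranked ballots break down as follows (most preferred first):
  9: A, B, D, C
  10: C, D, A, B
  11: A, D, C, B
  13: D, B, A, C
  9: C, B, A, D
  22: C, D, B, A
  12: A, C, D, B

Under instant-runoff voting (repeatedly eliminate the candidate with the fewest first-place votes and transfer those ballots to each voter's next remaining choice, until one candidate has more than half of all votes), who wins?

A

Round 1: A 32, B 0, C 41, D 13. B eliminated.
Round 2: A 32, C 41, D 13. D eliminated.
Round 3: A 45, C 41. A has a majority (≥44).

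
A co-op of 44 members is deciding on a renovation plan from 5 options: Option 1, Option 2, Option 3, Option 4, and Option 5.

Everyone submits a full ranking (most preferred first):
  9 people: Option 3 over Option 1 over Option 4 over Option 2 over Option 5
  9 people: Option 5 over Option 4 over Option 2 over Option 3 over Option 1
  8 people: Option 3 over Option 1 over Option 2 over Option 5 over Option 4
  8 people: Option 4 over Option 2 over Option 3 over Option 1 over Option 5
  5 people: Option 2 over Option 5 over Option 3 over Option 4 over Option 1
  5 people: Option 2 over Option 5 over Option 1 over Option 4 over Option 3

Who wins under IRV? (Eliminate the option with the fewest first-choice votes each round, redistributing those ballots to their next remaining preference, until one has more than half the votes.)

Round 1: Option 1 0, Option 2 10, Option 3 17, Option 4 8, Option 5 9. Option 1 eliminated.
Round 2: Option 2 10, Option 3 17, Option 4 8, Option 5 9. Option 4 eliminated.
Round 3: Option 2 18, Option 3 17, Option 5 9. Option 5 eliminated.
Round 4: Option 2 27, Option 3 17. Option 2 has a majority (≥23).

Option 2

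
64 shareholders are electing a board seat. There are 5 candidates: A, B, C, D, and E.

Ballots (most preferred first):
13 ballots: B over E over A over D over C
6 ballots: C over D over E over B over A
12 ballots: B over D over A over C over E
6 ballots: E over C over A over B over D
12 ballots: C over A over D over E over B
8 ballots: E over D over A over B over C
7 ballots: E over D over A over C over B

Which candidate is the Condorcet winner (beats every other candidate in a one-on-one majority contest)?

E

E vs A: 40–24
E vs B: 39–25
E vs C: 34–30
E vs D: 34–30
E beats every other candidate.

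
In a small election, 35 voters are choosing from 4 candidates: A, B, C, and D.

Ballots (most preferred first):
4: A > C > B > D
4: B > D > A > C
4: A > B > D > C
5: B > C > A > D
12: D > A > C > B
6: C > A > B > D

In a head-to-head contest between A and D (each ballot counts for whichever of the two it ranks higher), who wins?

A

A is ranked above D on 19 ballots; D above A on 16.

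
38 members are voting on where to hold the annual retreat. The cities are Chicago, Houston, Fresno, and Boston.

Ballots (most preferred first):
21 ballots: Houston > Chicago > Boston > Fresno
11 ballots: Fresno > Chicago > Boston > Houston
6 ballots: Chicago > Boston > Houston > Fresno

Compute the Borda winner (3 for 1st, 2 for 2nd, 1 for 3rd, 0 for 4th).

Chicago

Chicago: 21×2 + 11×2 + 6×3 = 82
Houston: 21×3 + 11×0 + 6×1 = 69
Fresno: 21×0 + 11×3 + 6×0 = 33
Boston: 21×1 + 11×1 + 6×2 = 44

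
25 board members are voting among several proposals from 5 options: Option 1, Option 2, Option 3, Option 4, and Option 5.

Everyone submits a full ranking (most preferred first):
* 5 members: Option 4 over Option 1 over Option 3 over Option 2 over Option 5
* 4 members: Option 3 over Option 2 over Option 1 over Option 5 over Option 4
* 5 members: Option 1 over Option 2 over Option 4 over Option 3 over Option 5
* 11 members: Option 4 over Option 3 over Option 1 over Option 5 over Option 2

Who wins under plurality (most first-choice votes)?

First-place votes: Option 1 5, Option 2 0, Option 3 4, Option 4 16, Option 5 0.

Option 4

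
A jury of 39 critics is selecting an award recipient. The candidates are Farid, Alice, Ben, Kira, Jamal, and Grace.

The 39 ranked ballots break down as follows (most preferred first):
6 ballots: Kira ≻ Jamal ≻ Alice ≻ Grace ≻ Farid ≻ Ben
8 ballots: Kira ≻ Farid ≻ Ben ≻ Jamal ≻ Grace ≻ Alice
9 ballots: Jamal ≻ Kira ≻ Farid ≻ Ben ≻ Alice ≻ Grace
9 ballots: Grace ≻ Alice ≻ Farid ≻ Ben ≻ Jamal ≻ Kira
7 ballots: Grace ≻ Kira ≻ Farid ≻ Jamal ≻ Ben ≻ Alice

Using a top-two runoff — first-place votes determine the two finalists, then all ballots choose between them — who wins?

Round 1 first-place votes: Farid 0, Alice 0, Ben 0, Kira 14, Jamal 9, Grace 16. Grace and Kira advance.
Runoff: Grace is ranked above Kira on 16 ballots, Kira above Grace on 23.

Kira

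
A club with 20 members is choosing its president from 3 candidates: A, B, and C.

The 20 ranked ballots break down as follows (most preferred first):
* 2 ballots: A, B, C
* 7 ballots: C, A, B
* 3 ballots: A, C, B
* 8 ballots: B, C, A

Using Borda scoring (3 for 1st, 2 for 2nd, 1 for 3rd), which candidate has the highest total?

C

A: 2×3 + 7×2 + 3×3 + 8×1 = 37
B: 2×2 + 7×1 + 3×1 + 8×3 = 38
C: 2×1 + 7×3 + 3×2 + 8×2 = 45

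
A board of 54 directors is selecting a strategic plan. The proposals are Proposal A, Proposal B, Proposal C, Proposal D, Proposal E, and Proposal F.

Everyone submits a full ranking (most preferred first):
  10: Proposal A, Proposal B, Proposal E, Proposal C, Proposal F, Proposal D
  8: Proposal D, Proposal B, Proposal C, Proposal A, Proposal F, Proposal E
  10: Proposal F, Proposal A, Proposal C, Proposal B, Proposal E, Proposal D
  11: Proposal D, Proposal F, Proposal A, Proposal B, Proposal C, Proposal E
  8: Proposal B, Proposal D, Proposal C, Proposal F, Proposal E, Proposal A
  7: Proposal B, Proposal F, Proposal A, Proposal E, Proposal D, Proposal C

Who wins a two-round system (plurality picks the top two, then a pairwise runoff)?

Proposal B

Round 1 first-place votes: Proposal A 10, Proposal B 15, Proposal C 0, Proposal D 19, Proposal E 0, Proposal F 10. Proposal D and Proposal B advance.
Runoff: Proposal D is ranked above Proposal B on 19 ballots, Proposal B above Proposal D on 35.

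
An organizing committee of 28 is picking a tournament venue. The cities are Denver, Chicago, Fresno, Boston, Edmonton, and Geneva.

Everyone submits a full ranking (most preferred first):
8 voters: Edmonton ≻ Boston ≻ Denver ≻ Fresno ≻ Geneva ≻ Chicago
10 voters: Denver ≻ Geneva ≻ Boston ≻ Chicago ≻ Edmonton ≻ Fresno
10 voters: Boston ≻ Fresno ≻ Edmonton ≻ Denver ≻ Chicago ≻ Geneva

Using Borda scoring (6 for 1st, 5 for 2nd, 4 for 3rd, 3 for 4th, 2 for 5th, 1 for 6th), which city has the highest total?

Denver: 8×4 + 10×6 + 10×3 = 122
Chicago: 8×1 + 10×3 + 10×2 = 58
Fresno: 8×3 + 10×1 + 10×5 = 84
Boston: 8×5 + 10×4 + 10×6 = 140
Edmonton: 8×6 + 10×2 + 10×4 = 108
Geneva: 8×2 + 10×5 + 10×1 = 76

Boston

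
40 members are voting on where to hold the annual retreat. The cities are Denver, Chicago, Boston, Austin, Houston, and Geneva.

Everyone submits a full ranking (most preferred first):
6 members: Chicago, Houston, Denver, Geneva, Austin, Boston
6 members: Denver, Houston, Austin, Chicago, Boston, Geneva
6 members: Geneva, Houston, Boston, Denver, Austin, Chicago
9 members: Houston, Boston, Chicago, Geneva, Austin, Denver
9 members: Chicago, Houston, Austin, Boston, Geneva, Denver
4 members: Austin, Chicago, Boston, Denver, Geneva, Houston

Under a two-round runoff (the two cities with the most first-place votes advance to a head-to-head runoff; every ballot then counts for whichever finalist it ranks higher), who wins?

Houston

Round 1 first-place votes: Denver 6, Chicago 15, Boston 0, Austin 4, Houston 9, Geneva 6. Chicago and Houston advance.
Runoff: Chicago is ranked above Houston on 19 ballots, Houston above Chicago on 21.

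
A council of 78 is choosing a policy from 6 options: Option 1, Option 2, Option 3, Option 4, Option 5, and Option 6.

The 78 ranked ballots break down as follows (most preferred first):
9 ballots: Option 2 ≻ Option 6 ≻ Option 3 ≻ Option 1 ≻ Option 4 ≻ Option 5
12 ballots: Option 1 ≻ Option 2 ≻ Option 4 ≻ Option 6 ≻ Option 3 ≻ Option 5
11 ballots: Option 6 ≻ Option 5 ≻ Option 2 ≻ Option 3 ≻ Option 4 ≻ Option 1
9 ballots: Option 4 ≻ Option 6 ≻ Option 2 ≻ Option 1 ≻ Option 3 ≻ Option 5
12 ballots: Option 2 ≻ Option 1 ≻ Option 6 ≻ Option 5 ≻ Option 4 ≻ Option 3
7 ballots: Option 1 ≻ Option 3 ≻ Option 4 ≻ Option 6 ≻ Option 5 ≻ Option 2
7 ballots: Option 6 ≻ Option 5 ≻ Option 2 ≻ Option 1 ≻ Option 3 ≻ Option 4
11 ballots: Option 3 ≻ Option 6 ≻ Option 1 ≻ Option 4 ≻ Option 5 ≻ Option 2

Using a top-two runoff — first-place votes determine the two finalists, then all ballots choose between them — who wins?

Option 2

Round 1 first-place votes: Option 1 19, Option 2 21, Option 3 11, Option 4 9, Option 5 0, Option 6 18. Option 2 and Option 1 advance.
Runoff: Option 2 is ranked above Option 1 on 48 ballots, Option 1 above Option 2 on 30.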